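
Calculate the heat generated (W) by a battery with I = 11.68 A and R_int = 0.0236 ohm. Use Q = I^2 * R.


Q = I^2 * R = 11.68^2 * 0.0236 = 3.220 W

3.220 W


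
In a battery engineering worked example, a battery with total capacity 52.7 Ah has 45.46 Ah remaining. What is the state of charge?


SOC% = 45.46 / 52.7 * 100 = 86.26%

86.26%


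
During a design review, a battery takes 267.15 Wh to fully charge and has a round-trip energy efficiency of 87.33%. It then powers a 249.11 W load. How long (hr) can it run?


Step 1: E_discharge = eta/100 * E_charge = 87.33/100 * 267.15 = 233.3 Wh
Step 2: t = E_discharge / P = 233.3 / 249.11 = 0.9365 hr

0.9365 hr


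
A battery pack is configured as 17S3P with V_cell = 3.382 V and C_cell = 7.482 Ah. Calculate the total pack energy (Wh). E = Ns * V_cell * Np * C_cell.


E = Ns * Vcell * Np * Ccell = 17 * 3.382 * 3 * 7.482 = 1291 Wh

1291 Wh


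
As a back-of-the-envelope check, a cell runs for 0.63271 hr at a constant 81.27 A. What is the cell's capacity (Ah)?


C = I * t = 81.27 * 0.63271 = 51.42 Ah

51.42 Ah


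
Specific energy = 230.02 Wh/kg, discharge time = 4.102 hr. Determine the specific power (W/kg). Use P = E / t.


Specific power = 230.02 Wh/kg / 4.102 hr = 56.08 W/kg

56.08 W/kg


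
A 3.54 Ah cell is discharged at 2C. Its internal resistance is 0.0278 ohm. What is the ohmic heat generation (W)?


Step 1: I = C_rate * capacity = 2 * 3.54 = 7.08 A
Step 2: Q = I^2 * R = 7.08^2 * 0.0278 = 50.126 * 0.0278 = 1.394 W

1.394 W


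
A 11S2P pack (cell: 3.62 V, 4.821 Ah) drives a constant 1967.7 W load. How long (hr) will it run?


Step 1: E_pack = Ns * V_cell * Np * C_cell = 11 * 3.62 * 2 * 4.821 = 383.94 Wh
Step 2: t = E_pack / P = 383.94 / 1967.7 = 0.1951 hr

0.1951 hr


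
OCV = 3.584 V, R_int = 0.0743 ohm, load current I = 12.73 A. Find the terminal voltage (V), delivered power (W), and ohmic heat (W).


Step 1: V_terminal = OCV - I*R = 3.584 - 12.73 * 0.0743 = 2.6382 V
Step 2: P_out = V_terminal * I = 2.6382 * 12.73 = 33.58 W
Step 3: Q = I^2 * R = 12.73^2 * 0.0743 = 12.04 W

V=2.6382 V, P=33.58 W, Q=12.04 W


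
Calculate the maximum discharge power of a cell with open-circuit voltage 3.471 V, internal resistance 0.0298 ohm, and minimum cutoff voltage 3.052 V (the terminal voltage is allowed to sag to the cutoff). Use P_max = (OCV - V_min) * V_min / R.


dV = OCV - V_min = 0.419 V (so I_max = dV / R)
P_max = dV * V_min / R = 0.419 * 3.052 / 0.0298 = 42.91 W

42.91 W


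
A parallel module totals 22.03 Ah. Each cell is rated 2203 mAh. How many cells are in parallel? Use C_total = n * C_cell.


Convert: C_cell = 2203 mAh = 2.203 Ah
n = C_total / C_cell = 22.03 / 2.203 = 10

10


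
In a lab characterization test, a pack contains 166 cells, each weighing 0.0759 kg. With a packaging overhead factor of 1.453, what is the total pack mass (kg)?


m_pack = n * m_cell * overhead = 166 * 0.0759 * 1.453 = 18.31 kg

18.31 kg


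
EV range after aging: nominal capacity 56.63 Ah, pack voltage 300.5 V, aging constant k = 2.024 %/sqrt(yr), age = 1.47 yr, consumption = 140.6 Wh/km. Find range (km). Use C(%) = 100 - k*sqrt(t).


Step 1: capacity retention = 100 - 2.024 * sqrt(1.47) = 100 - 2.024 * 1.2124 = 97.546%
Step 2: C_now = 56.63 * 97.546/100 = 55.24 Ah
Step 3: E_pack = V * C_now = 300.5 * 55.24 = 16600 Wh
Step 4: range = E_pack / consumption = 16600 / 140.6 = 118.1 km

118.1 km


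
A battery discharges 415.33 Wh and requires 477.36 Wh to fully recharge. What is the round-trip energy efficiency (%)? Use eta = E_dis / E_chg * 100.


Round-trip efficiency = 415.33/477.36 * 100% = 87.01%

87.01%


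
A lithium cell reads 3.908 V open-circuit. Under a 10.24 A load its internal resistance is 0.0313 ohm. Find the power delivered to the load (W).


Step 1: V_terminal = OCV - I*R = 3.908 - 10.24 * 0.0313 = 3.5875 V
Step 2: P_out = V_terminal * I = 3.5875 * 10.24 = 36.74 W

36.74 W


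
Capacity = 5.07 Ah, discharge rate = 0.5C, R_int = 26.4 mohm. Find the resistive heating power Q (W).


Convert: R = 26.4 mohm = 0.0264 ohm
Step 1: I = C_rate * capacity = 0.5 * 5.07 = 2.535 A
Step 2: Q = I^2 * R = 2.535^2 * 0.0264 = 6.4262 * 0.0264 = 0.1697 W

0.1697 W


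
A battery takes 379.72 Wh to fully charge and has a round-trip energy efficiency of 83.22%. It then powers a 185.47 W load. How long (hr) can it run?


Step 1: E_discharge = eta/100 * E_charge = 83.22/100 * 379.72 = 316 Wh
Step 2: t = E_discharge / P = 316 / 185.47 = 1.704 hr

1.704 hr


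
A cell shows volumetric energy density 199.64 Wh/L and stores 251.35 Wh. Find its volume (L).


V = E / ED = 251.35 / 199.64 = 1.259 L

1.259 L


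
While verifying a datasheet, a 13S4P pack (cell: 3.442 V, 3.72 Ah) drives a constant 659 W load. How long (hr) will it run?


Step 1: E_pack = Ns * V_cell * Np * C_cell = 13 * 3.442 * 4 * 3.72 = 665.82 Wh
Step 2: t = E_pack / P = 665.82 / 659 = 1.010 hr

1.010 hr


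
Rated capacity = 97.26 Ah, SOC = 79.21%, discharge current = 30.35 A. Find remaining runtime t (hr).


Step 1: remaining = SOC/100 * C_total = 79.21/100 * 97.26 = 77.04 Ah
Step 2: t = remaining / I = 77.04 / 30.35 = 2.538 hr

2.538 hr


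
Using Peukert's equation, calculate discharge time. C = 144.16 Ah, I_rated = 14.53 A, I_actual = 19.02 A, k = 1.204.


Step 1: t_rated = C / I_rated = 144.16 / 14.53 = 9.9215 hr
Step 2: ratio = 14.53 / 19.02 = 0.76393
Step 3: ratio^k = 0.76393^1.204 = 0.7231
Step 4: t = t_rated * ratio^k = 9.9215 * 0.7231 = 7.174 hr

7.174 hr


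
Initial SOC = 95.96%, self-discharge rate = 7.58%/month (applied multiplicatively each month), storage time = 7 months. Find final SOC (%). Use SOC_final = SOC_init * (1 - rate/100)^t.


Monthly retention factor = 1 - 7.58/100 = 0.9242
Over 7 months: factor^7 = 0.57592
SOC_final = 95.96 * 0.57592 = 55.27%

55.27%


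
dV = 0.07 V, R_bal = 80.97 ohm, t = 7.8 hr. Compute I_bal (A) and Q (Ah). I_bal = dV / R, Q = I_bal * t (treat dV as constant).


I_bal = dV / R = 0.07 / 80.97 = 8.6452e-04 A
Q = I_bal * t = 8.6452e-04 * 7.8 = 0.006743 Ah

I=8.6452e-04 A, Q=0.006743 Ah


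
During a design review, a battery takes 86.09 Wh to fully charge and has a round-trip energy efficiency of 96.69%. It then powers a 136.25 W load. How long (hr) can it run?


Step 1: E_discharge = eta/100 * E_charge = 96.69/100 * 86.09 = 83.24 Wh
Step 2: t = E_discharge / P = 83.24 / 136.25 = 0.6109 hr

0.6109 hr


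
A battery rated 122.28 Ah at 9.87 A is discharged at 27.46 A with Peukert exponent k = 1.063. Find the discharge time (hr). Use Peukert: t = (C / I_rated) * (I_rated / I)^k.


t_rated = C / I_rated = 122.28 / 9.87 = 12.389 hr
(I_rated/I)^k = (0.35943)^1.063 = 0.33699
t = t_rated * (I_rated/I)^k = 12.389 * 0.33699 = 4.175 hr

4.175 hr


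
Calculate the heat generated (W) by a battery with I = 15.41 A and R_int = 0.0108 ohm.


Q = I^2 * R = 15.41^2 * 0.0108 = 2.565 W

2.565 W


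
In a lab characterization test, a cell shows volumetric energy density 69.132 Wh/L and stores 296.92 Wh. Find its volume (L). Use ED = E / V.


V = E / ED = 296.92 / 69.132 = 4.295 L

4.295 L


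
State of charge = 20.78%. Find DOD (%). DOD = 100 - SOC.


DOD = 100 - SOC = 100 - 20.78 = 79.22%

79.22%


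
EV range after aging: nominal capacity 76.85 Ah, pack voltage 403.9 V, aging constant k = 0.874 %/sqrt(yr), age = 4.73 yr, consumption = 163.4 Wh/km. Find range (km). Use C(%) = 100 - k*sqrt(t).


Step 1: capacity retention = 100 - 0.874 * sqrt(4.73) = 100 - 0.874 * 2.1749 = 98.099%
Step 2: C_now = 76.85 * 98.099/100 = 75.389 Ah
Step 3: E_pack = V * C_now = 403.9 * 75.389 = 30450 Wh
Step 4: range = E_pack / consumption = 30450 / 163.4 = 186.4 km

186.4 km


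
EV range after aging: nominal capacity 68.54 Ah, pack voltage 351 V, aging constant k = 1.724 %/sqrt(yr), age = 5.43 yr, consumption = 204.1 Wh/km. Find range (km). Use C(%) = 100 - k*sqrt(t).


Step 1: capacity retention = 100 - 1.724 * sqrt(5.43) = 100 - 1.724 * 2.3302 = 95.983%
Step 2: C_now = 68.54 * 95.983/100 = 65.787 Ah
Step 3: E_pack = V * C_now = 351 * 65.787 = 23091 Wh
Step 4: range = E_pack / consumption = 23091 / 204.1 = 113.1 km

113.1 km


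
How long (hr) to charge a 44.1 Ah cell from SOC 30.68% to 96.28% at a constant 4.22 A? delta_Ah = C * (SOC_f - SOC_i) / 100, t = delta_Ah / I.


Step 1: dSOC = 96.28% - 30.68% = 65.6%
Step 2: delta_Ah = 44.1 * 65.6 / 100 = 28.93 Ah
Step 3: t = 28.93 / 4.22 = 6.855 hr

6.855 hr


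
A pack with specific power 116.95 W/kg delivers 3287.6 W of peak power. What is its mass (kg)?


m = P / SP = 3287.6 / 116.95 = 28.11 kg

28.11 kg


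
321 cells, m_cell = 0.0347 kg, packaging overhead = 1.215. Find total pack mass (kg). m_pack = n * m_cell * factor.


m_pack = n * m_cell * overhead = 321 * 0.0347 * 1.215 = 13.53 kg

13.53 kg


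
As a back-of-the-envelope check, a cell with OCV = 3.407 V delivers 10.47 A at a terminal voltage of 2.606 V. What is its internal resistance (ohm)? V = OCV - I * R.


R = (OCV - V) / I = (3.407 - 2.606) / 10.47 = 0.07650 ohm

0.07650 ohm


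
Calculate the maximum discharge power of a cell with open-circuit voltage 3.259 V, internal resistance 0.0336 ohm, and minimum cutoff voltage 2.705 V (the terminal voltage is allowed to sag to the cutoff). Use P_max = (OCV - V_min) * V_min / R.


P_max = (OCV - V_min) * V_min / R = (3.259 - 2.705) * 2.705 / 0.0336 = 0.554 * 2.705 / 0.0336 = 44.60 W

44.60 W


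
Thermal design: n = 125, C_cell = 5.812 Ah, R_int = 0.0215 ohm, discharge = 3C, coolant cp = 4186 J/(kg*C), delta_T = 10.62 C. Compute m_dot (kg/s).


Step 1: I = 3 * 5.812 = 17.436 A
Step 2: Q_cell = I^2 * R = 17.436^2 * 0.0215 = 6.5363 W
Step 3: Q_total = 125 * 6.5363 = 817.04 W
Step 4: m_dot = Q_total / (cp * dT) = 817.04 / (4186 * 10.62) = 0.01838 kg/s

0.01838 kg/s


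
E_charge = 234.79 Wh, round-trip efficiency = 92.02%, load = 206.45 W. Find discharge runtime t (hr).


Step 1: E_discharge = eta/100 * E_charge = 92.02/100 * 234.79 = 216.05 Wh
Step 2: t = E_discharge / P = 216.05 / 206.45 = 1.047 hr

1.047 hr


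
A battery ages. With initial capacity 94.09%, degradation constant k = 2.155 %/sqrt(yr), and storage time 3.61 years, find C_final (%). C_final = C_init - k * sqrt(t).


Step 1: sqrt(3.61 yr) = 1.9
Step 2: drop = 2.155 * 1.9 = 4.0945
Step 3: C_final = 94.09 - 4.0945 = 90.00%

90.00%


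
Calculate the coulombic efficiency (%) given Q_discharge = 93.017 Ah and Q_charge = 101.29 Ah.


Coulombic efficiency = 93.017/101.29 * 100% = 91.83%

91.83%


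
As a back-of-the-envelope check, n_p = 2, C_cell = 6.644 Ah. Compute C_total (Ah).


Parallel capacities add: 2 * 6.644 Ah = 13.288 Ah

13.288 Ah


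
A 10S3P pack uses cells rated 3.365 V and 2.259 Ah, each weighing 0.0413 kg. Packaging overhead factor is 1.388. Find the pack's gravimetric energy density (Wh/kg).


Step 1: V_pack = 10 * 3.365 = 33.65 V
Step 2: C_pack = 3 * 2.259 = 6.777 Ah
Step 3: E_pack = V_pack * C_pack = 33.65 * 6.777 = 228.05 Wh
Step 4: m_pack = 10 * 3 * 0.0413 * 1.388 = 1.7197 kg
Step 5: ED = E_pack / m_pack = 228.05 / 1.7197 = 132.6 Wh/kg

132.6 Wh/kg


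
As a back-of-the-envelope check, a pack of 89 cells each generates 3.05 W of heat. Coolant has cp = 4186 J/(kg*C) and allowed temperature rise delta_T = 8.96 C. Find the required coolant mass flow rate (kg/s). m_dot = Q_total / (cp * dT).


Q_total = 89 * 3.05 = 271.45 W
m_dot = Q_total / (cp * dT) = 271.45 / (4186 * 8.96) = 0.007237 kg/s

0.007237 kg/s


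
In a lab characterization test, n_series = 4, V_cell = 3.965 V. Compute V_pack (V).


With 4 cells in series at 3.965 V each, V_pack = 15.86 V

15.86 V


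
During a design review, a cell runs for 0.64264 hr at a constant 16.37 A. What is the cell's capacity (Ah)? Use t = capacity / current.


C = I * t = 16.37 * 0.64264 = 10.52 Ah

10.52 Ah


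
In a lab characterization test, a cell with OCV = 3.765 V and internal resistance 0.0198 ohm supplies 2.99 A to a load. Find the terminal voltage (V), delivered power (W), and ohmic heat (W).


Step 1: V_terminal = OCV - I*R = 3.765 - 2.99 * 0.0198 = 3.7058 V
Step 2: P_out = V_terminal * I = 3.7058 * 2.99 = 11.08 W
Step 3: Q = I^2 * R = 2.99^2 * 0.0198 = 0.1770 W

V=3.7058 V, P=11.08 W, Q=0.1770 W


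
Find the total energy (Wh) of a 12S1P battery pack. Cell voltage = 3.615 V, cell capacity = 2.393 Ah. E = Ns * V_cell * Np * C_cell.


V_pack = 12 * 3.615 = 43.38 V
C_pack = 1 * 2.393 = 2.393 Ah
E = V_pack * C_pack = 43.38 * 2.393 = 103.8 Wh

103.8 Wh


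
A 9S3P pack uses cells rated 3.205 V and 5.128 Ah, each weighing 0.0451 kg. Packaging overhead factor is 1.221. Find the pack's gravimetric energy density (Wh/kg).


Step 1: V_pack = 9 * 3.205 = 28.845 V
Step 2: C_pack = 3 * 5.128 = 15.384 Ah
Step 3: E_pack = V_pack * C_pack = 28.845 * 15.384 = 443.75 Wh
Step 4: m_pack = 9 * 3 * 0.0451 * 1.221 = 1.4868 kg
Step 5: ED = E_pack / m_pack = 443.75 / 1.4868 = 298.5 Wh/kg

298.5 Wh/kg


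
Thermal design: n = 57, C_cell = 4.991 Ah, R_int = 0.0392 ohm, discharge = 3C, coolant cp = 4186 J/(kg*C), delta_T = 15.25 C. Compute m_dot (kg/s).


Step 1: I = 3 * 4.991 = 14.973 A
Step 2: Q_cell = I^2 * R = 14.973^2 * 0.0392 = 8.7883 W
Step 3: Q_total = 57 * 8.7883 = 500.93 W
Step 4: m_dot = Q_total / (cp * dT) = 500.93 / (4186 * 15.25) = 0.007847 kg/s

0.007847 kg/s


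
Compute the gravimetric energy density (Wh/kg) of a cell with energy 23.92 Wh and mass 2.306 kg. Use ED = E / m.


ED = E / m = 23.92 / 2.306 = 10.37 Wh/kg

10.37 Wh/kg


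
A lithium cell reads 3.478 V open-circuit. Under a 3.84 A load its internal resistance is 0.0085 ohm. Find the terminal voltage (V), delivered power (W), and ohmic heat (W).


Step 1: V_terminal = OCV - I*R = 3.478 - 3.84 * 0.0085 = 3.4454 V
Step 2: P_out = V_terminal * I = 3.4454 * 3.84 = 13.23 W
Step 3: Q = I^2 * R = 3.84^2 * 0.0085 = 0.1253 W

V=3.4454 V, P=13.23 W, Q=0.1253 W


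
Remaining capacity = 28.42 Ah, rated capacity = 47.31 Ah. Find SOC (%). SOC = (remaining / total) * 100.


SOC = (remaining / total) * 100 = (28.42 / 47.31) * 100 = 60.07%

60.07%


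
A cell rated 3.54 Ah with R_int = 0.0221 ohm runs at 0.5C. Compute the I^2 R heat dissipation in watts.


Step 1: I = C_rate * capacity = 0.5 * 3.54 = 1.77 A
Step 2: Q = I^2 * R = 1.77^2 * 0.0221 = 3.1329 * 0.0221 = 0.06924 W

0.06924 W


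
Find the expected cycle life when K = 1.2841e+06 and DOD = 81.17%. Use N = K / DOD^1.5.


Step 1: DOD^1.5 = 81.17^1.5 = 731.3
Step 2: N = 1.2841e+06 / 731.3 = 1756 cycles

1756 cycles


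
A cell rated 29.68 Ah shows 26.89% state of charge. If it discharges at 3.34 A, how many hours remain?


Step 1: remaining = SOC/100 * C_total = 26.89/100 * 29.68 = 7.981 Ah
Step 2: t = remaining / I = 7.981 / 3.34 = 2.390 hr

2.390 hr


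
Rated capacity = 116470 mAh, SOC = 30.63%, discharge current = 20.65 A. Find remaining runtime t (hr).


Convert: C_total = 116470 mAh = 116.47 Ah
Step 1: remaining = SOC/100 * C_total = 30.63/100 * 116.47 = 35.675 Ah
Step 2: t = remaining / I = 35.675 / 20.65 = 1.728 hr

1.728 hr


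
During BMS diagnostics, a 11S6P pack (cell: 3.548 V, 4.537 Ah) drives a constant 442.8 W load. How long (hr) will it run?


Step 1: E_pack = Ns * V_cell * Np * C_cell = 11 * 3.548 * 6 * 4.537 = 1062.4 Wh
Step 2: t = E_pack / P = 1062.4 / 442.8 = 2.399 hr

2.399 hr


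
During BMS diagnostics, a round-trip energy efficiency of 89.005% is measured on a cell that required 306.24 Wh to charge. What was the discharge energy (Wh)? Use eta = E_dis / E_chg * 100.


E_dis = eta/100 * E_chg = 89.005/100 * 306.24 = 272.6 Wh

272.6 Wh


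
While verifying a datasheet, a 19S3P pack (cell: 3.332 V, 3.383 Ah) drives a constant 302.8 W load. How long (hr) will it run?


Step 1: E_pack = Ns * V_cell * Np * C_cell = 19 * 3.332 * 3 * 3.383 = 642.51 Wh
Step 2: t = E_pack / P = 642.51 / 302.8 = 2.122 hr

2.122 hr


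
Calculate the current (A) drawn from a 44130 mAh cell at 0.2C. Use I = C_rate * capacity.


Convert: capacity = 44130 mAh = 44.13 Ah
I = C_rate * capacity = 0.2 * 44.13 = 8.826 A

8.826 A


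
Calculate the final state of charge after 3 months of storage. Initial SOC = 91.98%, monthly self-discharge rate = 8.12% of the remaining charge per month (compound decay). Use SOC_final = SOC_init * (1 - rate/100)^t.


Monthly retention factor = 1 - 8.12/100 = 0.9188
Over 3 months: factor^3 = 0.77564
SOC_final = 91.98 * 0.77564 = 71.34%

71.34%


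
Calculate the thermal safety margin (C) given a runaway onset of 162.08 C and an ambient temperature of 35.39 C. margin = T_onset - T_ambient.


margin = T_onset - T_ambient = 162.08 - 35.39 = 126.69 C

126.69 C


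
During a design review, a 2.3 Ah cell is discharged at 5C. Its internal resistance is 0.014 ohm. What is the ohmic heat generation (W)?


Step 1: I = C_rate * capacity = 5 * 2.3 = 11.5 A
Step 2: Q = I^2 * R = 11.5^2 * 0.014 = 132.25 * 0.014 = 1.852 W

1.852 W


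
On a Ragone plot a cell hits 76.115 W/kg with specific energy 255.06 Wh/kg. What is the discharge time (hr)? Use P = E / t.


t = E / P = 255.06 / 76.115 = 3.351 hr

3.351 hr


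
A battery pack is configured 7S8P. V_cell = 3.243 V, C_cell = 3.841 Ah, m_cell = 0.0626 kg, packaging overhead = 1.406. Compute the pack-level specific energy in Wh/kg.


Step 1: V_pack = 7 * 3.243 = 22.701 V
Step 2: C_pack = 8 * 3.841 = 30.728 Ah
Step 3: E_pack = V_pack * C_pack = 22.701 * 30.728 = 697.56 Wh
Step 4: m_pack = 7 * 8 * 0.0626 * 1.406 = 4.9289 kg
Step 5: ED = E_pack / m_pack = 697.56 / 4.9289 = 141.5 Wh/kg

141.5 Wh/kg


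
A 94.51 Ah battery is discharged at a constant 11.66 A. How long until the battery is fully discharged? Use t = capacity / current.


Runtime = 94.51 Ah / 11.66 A = 8.105 hr

8.105 hr


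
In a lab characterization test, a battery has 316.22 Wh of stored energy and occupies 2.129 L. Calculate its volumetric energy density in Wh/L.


Volumetric ED = 316.22 Wh / 2.129 L = 148.5 Wh/L

148.5 Wh/L


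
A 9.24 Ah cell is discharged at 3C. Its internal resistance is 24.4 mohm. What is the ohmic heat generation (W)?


Convert: R = 24.4 mohm = 0.0244 ohm
Step 1: I = C_rate * capacity = 3 * 9.24 = 27.72 A
Step 2: Q = I^2 * R = 27.72^2 * 0.0244 = 768.4 * 0.0244 = 18.75 W

18.75 W


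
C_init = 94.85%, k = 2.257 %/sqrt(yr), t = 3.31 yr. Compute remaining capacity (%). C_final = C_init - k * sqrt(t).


Step 1: sqrt(3.31 yr) = 1.8193
Step 2: drop = 2.257 * 1.8193 = 4.1062
Step 3: C_final = 94.85 - 4.1062 = 90.74%

90.74%


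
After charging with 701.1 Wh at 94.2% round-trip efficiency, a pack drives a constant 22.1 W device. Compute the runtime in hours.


Step 1: E_discharge = eta/100 * E_charge = 94.2/100 * 701.1 = 660.44 Wh
Step 2: t = E_discharge / P = 660.44 / 22.1 = 29.88 hr

29.88 hr


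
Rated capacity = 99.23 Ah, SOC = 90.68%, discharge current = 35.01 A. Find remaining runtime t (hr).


Step 1: remaining = SOC/100 * C_total = 90.68/100 * 99.23 = 89.982 Ah
Step 2: t = remaining / I = 89.982 / 35.01 = 2.570 hr

2.570 hr


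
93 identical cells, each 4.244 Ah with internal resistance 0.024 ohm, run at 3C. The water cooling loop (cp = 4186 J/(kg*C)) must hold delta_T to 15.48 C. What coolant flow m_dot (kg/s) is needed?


Step 1: I = 3 * 4.244 = 12.732 A
Step 2: Q_cell = I^2 * R = 12.732^2 * 0.024 = 3.8905 W
Step 3: Q_total = 93 * 3.8905 = 361.82 W
Step 4: m_dot = Q_total / (cp * dT) = 361.82 / (4186 * 15.48) = 0.005584 kg/s

0.005584 kg/s


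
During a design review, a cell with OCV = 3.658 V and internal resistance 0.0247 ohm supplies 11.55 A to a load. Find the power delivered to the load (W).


Step 1: V_terminal = OCV - I*R = 3.658 - 11.55 * 0.0247 = 3.3727 V
Step 2: P_out = V_terminal * I = 3.3727 * 11.55 = 38.95 W

38.95 W


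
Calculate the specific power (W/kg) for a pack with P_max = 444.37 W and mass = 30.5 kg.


Specific power = 444.37 W / 30.5 kg = 14.57 W/kg

14.57 W/kg


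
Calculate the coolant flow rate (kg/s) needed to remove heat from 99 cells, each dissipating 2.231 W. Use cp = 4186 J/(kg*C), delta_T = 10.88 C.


Step 1: Total heat Q = 99 * 2.231 W = 220.87 W
Step 2: denom = cp * dT = 4186 * 10.88 = 45544
Step 3: m_dot = 220.87 / 45544 = 0.004850 kg/s

0.004850 kg/s


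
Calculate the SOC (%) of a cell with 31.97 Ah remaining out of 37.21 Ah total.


SOC = (remaining / total) * 100 = (31.97 / 37.21) * 100 = 85.92%

85.92%


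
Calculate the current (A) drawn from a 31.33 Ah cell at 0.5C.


At 0.5C: I = 0.5 * 31.33 Ah = 15.665 A

15.665 A


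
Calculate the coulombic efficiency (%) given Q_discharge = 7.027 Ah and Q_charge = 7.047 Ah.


Coulombic efficiency = 7.027/7.047 * 100% = 99.72%

99.72%


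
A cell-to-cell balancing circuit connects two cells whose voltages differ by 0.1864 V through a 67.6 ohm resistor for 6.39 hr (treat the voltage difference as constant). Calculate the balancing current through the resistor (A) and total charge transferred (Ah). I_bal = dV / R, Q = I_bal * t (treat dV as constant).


I_bal = dV / R = 0.1864 / 67.6 = 0.0027574 A
Q = I_bal * t = 0.0027574 * 6.39 = 0.01762 Ah

I=0.0027574 A, Q=0.01762 Ah


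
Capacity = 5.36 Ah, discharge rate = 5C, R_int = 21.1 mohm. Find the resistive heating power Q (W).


Convert: R = 21.1 mohm = 0.0211 ohm
Step 1: I = C_rate * capacity = 5 * 5.36 = 26.8 A
Step 2: Q = I^2 * R = 26.8^2 * 0.0211 = 718.24 * 0.0211 = 15.15 W

15.15 W


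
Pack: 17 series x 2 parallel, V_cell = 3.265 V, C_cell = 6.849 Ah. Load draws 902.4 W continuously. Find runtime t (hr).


Step 1: E_pack = Ns * V_cell * Np * C_cell = 17 * 3.265 * 2 * 6.849 = 760.31 Wh
Step 2: t = E_pack / P = 760.31 / 902.4 = 0.8425 hr

0.8425 hr


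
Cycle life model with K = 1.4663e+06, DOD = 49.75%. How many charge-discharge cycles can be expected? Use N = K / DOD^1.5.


DOD^1.5 = 350.91
N = K / DOD^1.5 = 1.4663e+06 / 350.91 = 4179

4179 cycles


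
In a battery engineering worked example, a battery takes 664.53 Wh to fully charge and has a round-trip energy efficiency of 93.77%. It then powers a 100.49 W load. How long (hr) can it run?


Step 1: E_discharge = eta/100 * E_charge = 93.77/100 * 664.53 = 623.13 Wh
Step 2: t = E_discharge / P = 623.13 / 100.49 = 6.201 hr

6.201 hr


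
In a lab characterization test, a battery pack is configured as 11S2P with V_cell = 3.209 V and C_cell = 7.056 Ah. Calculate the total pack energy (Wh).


E = Ns * Vcell * Np * Ccell = 11 * 3.209 * 2 * 7.056 = 498.1 Wh

498.1 Wh


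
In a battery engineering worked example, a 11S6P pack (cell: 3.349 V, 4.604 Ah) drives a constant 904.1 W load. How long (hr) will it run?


Step 1: E_pack = Ns * V_cell * Np * C_cell = 11 * 3.349 * 6 * 4.604 = 1017.6 Wh
Step 2: t = E_pack / P = 1017.6 / 904.1 = 1.126 hr

1.126 hr


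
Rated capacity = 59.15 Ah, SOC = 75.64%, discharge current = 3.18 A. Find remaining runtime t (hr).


Step 1: remaining = SOC/100 * C_total = 75.64/100 * 59.15 = 44.741 Ah
Step 2: t = remaining / I = 44.741 / 3.18 = 14.07 hr

14.07 hr


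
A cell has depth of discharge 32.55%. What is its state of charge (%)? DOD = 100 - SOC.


SOC = 100 - DOD = 100 - 32.55 = 67.45%

67.45%


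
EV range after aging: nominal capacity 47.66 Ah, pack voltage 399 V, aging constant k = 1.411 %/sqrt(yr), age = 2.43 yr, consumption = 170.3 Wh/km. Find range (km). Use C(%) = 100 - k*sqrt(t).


Step 1: capacity retention = 100 - 1.411 * sqrt(2.43) = 100 - 1.411 * 1.5588 = 97.801%
Step 2: C_now = 47.66 * 97.801/100 = 46.612 Ah
Step 3: E_pack = V * C_now = 399 * 46.612 = 18598 Wh
Step 4: range = E_pack / consumption = 18598 / 170.3 = 109.2 km

109.2 km


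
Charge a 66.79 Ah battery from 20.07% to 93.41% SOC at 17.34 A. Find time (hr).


Step 1: dSOC = 93.41% - 20.07% = 73.34%
Step 2: delta_Ah = 66.79 * 73.34 / 100 = 48.984 Ah
Step 3: t = 48.984 / 17.34 = 2.825 hr

2.825 hr


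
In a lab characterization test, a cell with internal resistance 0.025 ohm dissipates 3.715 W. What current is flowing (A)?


I = sqrt(Q / R) = sqrt(3.715 / 0.025) = sqrt(148.6) = 12.19 A

12.19 A


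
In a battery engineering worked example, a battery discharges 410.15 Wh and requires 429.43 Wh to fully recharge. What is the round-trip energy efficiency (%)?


eta_e = E_dis / E_chg * 100 = 410.15 / 429.43 * 100 = 95.51%

95.51%


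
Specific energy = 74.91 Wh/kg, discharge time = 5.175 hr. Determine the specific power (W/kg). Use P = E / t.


P_specific = E / t = 74.91 / 5.175 = 14.48 W/kg

14.48 W/kg


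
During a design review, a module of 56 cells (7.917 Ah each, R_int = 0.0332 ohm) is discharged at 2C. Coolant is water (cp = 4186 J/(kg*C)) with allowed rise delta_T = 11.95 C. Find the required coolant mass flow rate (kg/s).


Step 1: I = 2 * 7.917 = 15.834 A
Step 2: Q_cell = I^2 * R = 15.834^2 * 0.0332 = 8.3238 W
Step 3: Q_total = 56 * 8.3238 = 466.13 W
Step 4: m_dot = Q_total / (cp * dT) = 466.13 / (4186 * 11.95) = 0.009318 kg/s

0.009318 kg/s


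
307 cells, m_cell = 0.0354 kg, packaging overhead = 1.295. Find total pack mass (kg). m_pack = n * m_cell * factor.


Cell mass sum = 307 * 0.0354 = 10.868 kg
With overhead 1.295: m_pack = 10.868 * 1.295 = 14.07 kg

14.07 kg


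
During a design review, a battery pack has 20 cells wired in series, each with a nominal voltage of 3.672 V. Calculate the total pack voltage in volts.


With 20 cells in series at 3.672 V each, V_pack = 73.44 V

73.44 V


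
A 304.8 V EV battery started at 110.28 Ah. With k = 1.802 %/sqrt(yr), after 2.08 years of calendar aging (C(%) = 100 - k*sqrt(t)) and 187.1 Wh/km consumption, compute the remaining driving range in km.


Step 1: capacity retention = 100 - 1.802 * sqrt(2.08) = 100 - 1.802 * 1.4422 = 97.401%
Step 2: C_now = 110.28 * 97.401/100 = 107.41 Ah
Step 3: E_pack = V * C_now = 304.8 * 107.41 = 32739 Wh
Step 4: range = E_pack / consumption = 32739 / 187.1 = 175.0 km

175.0 km


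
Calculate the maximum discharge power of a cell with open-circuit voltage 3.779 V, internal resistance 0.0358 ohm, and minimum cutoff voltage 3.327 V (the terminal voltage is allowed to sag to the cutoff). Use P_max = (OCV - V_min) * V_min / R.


dV = OCV - V_min = 0.452 V (so I_max = dV / R)
P_max = dV * V_min / R = 0.452 * 3.327 / 0.0358 = 42.01 W

42.01 W


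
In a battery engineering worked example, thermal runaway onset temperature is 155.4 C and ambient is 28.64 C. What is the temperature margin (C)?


margin = T_onset - T_ambient = 155.4 - 28.64 = 126.76 C

126.76 C


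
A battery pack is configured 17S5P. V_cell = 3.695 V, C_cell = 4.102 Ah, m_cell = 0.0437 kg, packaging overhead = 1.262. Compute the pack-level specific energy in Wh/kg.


Step 1: V_pack = 17 * 3.695 = 62.815 V
Step 2: C_pack = 5 * 4.102 = 20.51 Ah
Step 3: E_pack = V_pack * C_pack = 62.815 * 20.51 = 1288.3 Wh
Step 4: m_pack = 17 * 5 * 0.0437 * 1.262 = 4.6877 kg
Step 5: ED = E_pack / m_pack = 1288.3 / 4.6877 = 274.8 Wh/kg

274.8 Wh/kg


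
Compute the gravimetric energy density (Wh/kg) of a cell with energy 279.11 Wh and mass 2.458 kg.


Specific energy = 279.11 Wh / 2.458 kg = 113.6 Wh/kg

113.6 Wh/kg


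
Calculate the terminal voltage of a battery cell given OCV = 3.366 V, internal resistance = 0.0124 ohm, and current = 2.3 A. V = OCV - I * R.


IR drop = 2.3 * 0.0124 = 0.02852 V
V = 3.366 - 0.02852 = 3.337 V

3.337 V


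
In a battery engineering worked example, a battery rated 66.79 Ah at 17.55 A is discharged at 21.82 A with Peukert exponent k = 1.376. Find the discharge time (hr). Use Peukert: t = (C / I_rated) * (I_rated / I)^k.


Step 1: t_rated = C / I_rated = 66.79 / 17.55 = 3.8057 hr
Step 2: ratio = 17.55 / 21.82 = 0.80431
Step 3: ratio^k = 0.80431^1.376 = 0.74108
Step 4: t = t_rated * ratio^k = 3.8057 * 0.74108 = 2.820 hr

2.820 hr


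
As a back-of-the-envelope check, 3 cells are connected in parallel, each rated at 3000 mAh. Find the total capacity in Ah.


Convert: C_cell = 3000 mAh = 3 Ah
C_total = 3 * 3 = 9 Ah

9 Ah


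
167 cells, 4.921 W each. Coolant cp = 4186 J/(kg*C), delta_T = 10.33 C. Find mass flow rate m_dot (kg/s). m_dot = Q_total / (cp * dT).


Q_total = 167 * 4.921 = 821.81 W
m_dot = Q_total / (cp * dT) = 821.81 / (4186 * 10.33) = 0.01901 kg/s

0.01901 kg/s


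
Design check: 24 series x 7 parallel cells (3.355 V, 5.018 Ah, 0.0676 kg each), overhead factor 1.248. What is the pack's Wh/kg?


Step 1: V_pack = 24 * 3.355 = 80.52 V
Step 2: C_pack = 7 * 5.018 = 35.126 Ah
Step 3: E_pack = V_pack * C_pack = 80.52 * 35.126 = 2828.3 Wh
Step 4: m_pack = 24 * 7 * 0.0676 * 1.248 = 14.173 kg
Step 5: ED = E_pack / m_pack = 2828.3 / 14.173 = 199.6 Wh/kg

199.6 Wh/kg


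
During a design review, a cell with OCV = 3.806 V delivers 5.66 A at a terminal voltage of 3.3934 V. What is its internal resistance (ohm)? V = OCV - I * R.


R = (OCV - V) / I = (3.806 - 3.3934) / 5.66 = 0.07290 ohm

0.07290 ohm


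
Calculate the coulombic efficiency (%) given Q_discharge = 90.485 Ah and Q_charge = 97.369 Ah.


eta_c = Q_dis / Q_chg * 100 = 90.485 / 97.369 * 100 = 92.93%

92.93%


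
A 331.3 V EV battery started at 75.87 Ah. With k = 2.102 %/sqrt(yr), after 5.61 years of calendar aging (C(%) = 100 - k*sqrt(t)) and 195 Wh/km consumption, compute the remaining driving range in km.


Step 1: capacity retention = 100 - 2.102 * sqrt(5.61) = 100 - 2.102 * 2.3685 = 95.021%
Step 2: C_now = 75.87 * 95.021/100 = 72.092 Ah
Step 3: E_pack = V * C_now = 331.3 * 72.092 = 23884 Wh
Step 4: range = E_pack / consumption = 23884 / 195 = 122.5 km

122.5 km


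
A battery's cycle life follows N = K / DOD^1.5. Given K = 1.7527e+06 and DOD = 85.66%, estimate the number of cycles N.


Step 1: DOD^1.5 = 85.66^1.5 = 792.81
Step 2: N = 1.7527e+06 / 792.81 = 2211 cycles

2211 cycles


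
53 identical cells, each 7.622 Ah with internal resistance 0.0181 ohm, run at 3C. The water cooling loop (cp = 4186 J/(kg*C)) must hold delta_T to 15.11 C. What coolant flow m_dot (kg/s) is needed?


Step 1: I = 3 * 7.622 = 22.866 A
Step 2: Q_cell = I^2 * R = 22.866^2 * 0.0181 = 9.4637 W
Step 3: Q_total = 53 * 9.4637 = 501.58 W
Step 4: m_dot = Q_total / (cp * dT) = 501.58 / (4186 * 15.11) = 0.007930 kg/s

0.007930 kg/s


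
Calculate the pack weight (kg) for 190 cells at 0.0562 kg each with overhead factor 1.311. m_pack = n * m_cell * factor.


Cell mass sum = 190 * 0.0562 = 10.678 kg
With overhead 1.311: m_pack = 10.678 * 1.311 = 14.00 kg

14.00 kg


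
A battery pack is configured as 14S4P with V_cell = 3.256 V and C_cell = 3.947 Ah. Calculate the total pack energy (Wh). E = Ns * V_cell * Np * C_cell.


E = Ns * Vcell * Np * Ccell = 14 * 3.256 * 4 * 3.947 = 719.7 Wh

719.7 Wh


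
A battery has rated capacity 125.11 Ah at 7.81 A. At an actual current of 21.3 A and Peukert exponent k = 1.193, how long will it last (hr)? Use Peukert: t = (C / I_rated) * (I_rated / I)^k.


Step 1: t_rated = C / I_rated = 125.11 / 7.81 = 16.019 hr
Step 2: ratio = 7.81 / 21.3 = 0.36667
Step 3: ratio^k = 0.36667^1.193 = 0.30212
Step 4: t = t_rated * ratio^k = 16.019 * 0.30212 = 4.840 hr

4.840 hr


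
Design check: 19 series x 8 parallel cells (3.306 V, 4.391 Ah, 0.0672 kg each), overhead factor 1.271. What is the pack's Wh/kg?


Step 1: V_pack = 19 * 3.306 = 62.814 V
Step 2: C_pack = 8 * 4.391 = 35.128 Ah
Step 3: E_pack = V_pack * C_pack = 62.814 * 35.128 = 2206.5 Wh
Step 4: m_pack = 19 * 8 * 0.0672 * 1.271 = 12.983 kg
Step 5: ED = E_pack / m_pack = 2206.5 / 12.983 = 170.0 Wh/kg

170.0 Wh/kg


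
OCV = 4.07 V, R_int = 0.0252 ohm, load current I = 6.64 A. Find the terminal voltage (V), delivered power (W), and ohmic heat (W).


Step 1: V_terminal = OCV - I*R = 4.07 - 6.64 * 0.0252 = 3.9027 V
Step 2: P_out = V_terminal * I = 3.9027 * 6.64 = 25.91 W
Step 3: Q = I^2 * R = 6.64^2 * 0.0252 = 1.111 W

V=3.9027 V, P=25.91 W, Q=1.111 W


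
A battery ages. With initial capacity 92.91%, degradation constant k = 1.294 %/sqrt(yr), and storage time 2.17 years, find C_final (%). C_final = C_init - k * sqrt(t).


Step 1: sqrt(2.17 yr) = 1.4731
Step 2: drop = 1.294 * 1.4731 = 1.9062
Step 3: C_final = 92.91 - 1.9062 = 91.00%

91.00%


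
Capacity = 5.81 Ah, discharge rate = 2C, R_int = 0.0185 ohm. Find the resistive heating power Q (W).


Step 1: I = C_rate * capacity = 2 * 5.81 = 11.62 A
Step 2: Q = I^2 * R = 11.62^2 * 0.0185 = 135.02 * 0.0185 = 2.498 W

2.498 W


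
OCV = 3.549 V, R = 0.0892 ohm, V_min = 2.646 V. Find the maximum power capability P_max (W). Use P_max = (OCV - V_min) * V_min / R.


dV = OCV - V_min = 0.903 V (so I_max = dV / R)
P_max = dV * V_min / R = 0.903 * 2.646 / 0.0892 = 26.79 W

26.79 W


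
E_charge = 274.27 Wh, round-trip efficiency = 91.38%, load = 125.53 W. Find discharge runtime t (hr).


Step 1: E_discharge = eta/100 * E_charge = 91.38/100 * 274.27 = 250.63 Wh
Step 2: t = E_discharge / P = 250.63 / 125.53 = 1.997 hr

1.997 hr


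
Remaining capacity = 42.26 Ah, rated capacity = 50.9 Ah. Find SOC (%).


SOC% = 42.26 / 50.9 * 100 = 83.03%

83.03%


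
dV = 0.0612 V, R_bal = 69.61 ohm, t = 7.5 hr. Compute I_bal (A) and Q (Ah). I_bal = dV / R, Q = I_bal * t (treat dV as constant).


I_bal = dV / R = 0.0612 / 69.61 = 8.7918e-04 A
Q = I_bal * t = 8.7918e-04 * 7.5 = 0.006594 Ah

I=8.7918e-04 A, Q=0.006594 Ah


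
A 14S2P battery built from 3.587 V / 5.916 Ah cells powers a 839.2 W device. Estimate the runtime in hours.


Step 1: E_pack = Ns * V_cell * Np * C_cell = 14 * 3.587 * 2 * 5.916 = 594.18 Wh
Step 2: t = E_pack / P = 594.18 / 839.2 = 0.7080 hr

0.7080 hr


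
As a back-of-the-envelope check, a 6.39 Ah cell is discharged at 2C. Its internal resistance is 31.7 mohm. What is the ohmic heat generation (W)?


Convert: R = 31.7 mohm = 0.0317 ohm
Step 1: I = C_rate * capacity = 2 * 6.39 = 12.78 A
Step 2: Q = I^2 * R = 12.78^2 * 0.0317 = 163.33 * 0.0317 = 5.178 W

5.178 W


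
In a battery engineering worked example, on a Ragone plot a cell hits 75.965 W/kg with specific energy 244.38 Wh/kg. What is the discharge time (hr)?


t = E / P = 244.38 / 75.965 = 3.217 hr

3.217 hr


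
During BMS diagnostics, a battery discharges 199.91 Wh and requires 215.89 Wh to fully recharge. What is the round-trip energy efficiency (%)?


Round-trip efficiency = 199.91/215.89 * 100% = 92.60%

92.60%


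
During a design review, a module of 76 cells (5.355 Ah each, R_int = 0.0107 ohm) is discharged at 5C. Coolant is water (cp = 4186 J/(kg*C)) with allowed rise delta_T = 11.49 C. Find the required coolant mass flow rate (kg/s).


Step 1: I = 5 * 5.355 = 26.775 A
Step 2: Q_cell = I^2 * R = 26.775^2 * 0.0107 = 7.6708 W
Step 3: Q_total = 76 * 7.6708 = 582.98 W
Step 4: m_dot = Q_total / (cp * dT) = 582.98 / (4186 * 11.49) = 0.01212 kg/s

0.01212 kg/s


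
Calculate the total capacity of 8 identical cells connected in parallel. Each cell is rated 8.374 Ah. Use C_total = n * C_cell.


C_total = 8 * 8.374 = 66.992 Ah

66.992 Ah


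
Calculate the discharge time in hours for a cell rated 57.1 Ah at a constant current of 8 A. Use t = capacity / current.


Runtime = 57.1 Ah / 8 A = 7.138 hr

7.138 hr


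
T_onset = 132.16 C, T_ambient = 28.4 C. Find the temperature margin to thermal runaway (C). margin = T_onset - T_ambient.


Safety margin = 132.16 C - 28.4 C = 103.76 C

103.76 C


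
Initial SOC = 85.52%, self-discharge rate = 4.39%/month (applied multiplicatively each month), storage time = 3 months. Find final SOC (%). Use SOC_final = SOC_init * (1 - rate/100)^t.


decay = (1 - 4.39/100)^3 = 0.874
SOC_final = 85.52 * 0.874 = 74.74%

74.74%


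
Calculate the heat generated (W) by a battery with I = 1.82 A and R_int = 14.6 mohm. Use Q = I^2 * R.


Convert: R = 14.6 mohm = 0.0146 ohm
I^2 = 3.3124
Q = 3.3124 * 0.0146 = 0.04836 W

0.04836 W


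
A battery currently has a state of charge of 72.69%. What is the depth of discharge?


DOD = 100 - SOC = 100 - 72.69 = 27.31%

27.31%


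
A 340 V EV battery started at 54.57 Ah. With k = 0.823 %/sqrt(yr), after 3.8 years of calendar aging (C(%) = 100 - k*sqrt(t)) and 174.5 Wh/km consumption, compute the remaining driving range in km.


Step 1: capacity retention = 100 - 0.823 * sqrt(3.8) = 100 - 0.823 * 1.9494 = 98.396%
Step 2: C_now = 54.57 * 98.396/100 = 53.695 Ah
Step 3: E_pack = V * C_now = 340 * 53.695 = 18256 Wh
Step 4: range = E_pack / consumption = 18256 / 174.5 = 104.6 km

104.6 km


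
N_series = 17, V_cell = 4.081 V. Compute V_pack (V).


Series voltages add: 17 * 4.081 V = 69.377 V

69.377 V


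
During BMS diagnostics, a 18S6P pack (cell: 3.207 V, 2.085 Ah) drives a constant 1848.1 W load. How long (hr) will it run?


Step 1: E_pack = Ns * V_cell * Np * C_cell = 18 * 3.207 * 6 * 2.085 = 722.15 Wh
Step 2: t = E_pack / P = 722.15 / 1848.1 = 0.3908 hr

0.3908 hr


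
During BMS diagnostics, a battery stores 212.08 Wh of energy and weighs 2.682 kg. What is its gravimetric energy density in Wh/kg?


Specific energy = 212.08 Wh / 2.682 kg = 79.08 Wh/kg

79.08 Wh/kg


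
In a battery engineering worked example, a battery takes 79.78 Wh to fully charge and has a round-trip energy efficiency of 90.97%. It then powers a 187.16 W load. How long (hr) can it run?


Step 1: E_discharge = eta/100 * E_charge = 90.97/100 * 79.78 = 72.576 Wh
Step 2: t = E_discharge / P = 72.576 / 187.16 = 0.3878 hr

0.3878 hr


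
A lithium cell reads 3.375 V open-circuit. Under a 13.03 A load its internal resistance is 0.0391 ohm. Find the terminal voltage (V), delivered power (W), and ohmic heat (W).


Step 1: V_terminal = OCV - I*R = 3.375 - 13.03 * 0.0391 = 2.8655 V
Step 2: P_out = V_terminal * I = 2.8655 * 13.03 = 37.34 W
Step 3: Q = I^2 * R = 13.03^2 * 0.0391 = 6.638 W

V=2.8655 V, P=37.34 W, Q=6.638 W


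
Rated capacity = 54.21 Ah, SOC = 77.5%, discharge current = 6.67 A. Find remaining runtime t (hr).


Step 1: remaining = SOC/100 * C_total = 77.5/100 * 54.21 = 42.013 Ah
Step 2: t = remaining / I = 42.013 / 6.67 = 6.299 hr

6.299 hr


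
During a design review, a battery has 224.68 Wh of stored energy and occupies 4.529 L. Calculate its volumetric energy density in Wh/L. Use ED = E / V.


Volumetric ED = 224.68 Wh / 4.529 L = 49.61 Wh/L

49.61 Wh/L


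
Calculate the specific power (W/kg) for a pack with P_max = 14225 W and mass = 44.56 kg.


Specific power = 14225 W / 44.56 kg = 319.2 W/kg

319.2 W/kg


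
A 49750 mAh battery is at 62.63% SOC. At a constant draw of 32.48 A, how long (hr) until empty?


Convert: C_total = 49750 mAh = 49.75 Ah
Step 1: remaining = SOC/100 * C_total = 62.63/100 * 49.75 = 31.158 Ah
Step 2: t = remaining / I = 31.158 / 32.48 = 0.9593 hr

0.9593 hr


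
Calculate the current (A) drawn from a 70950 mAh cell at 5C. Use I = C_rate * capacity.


Convert: capacity = 70950 mAh = 70.95 Ah
I = C_rate * capacity = 5 * 70.95 = 354.75 A

354.75 A


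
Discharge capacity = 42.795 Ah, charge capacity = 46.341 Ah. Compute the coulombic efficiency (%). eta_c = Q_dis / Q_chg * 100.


Coulombic efficiency = 42.795/46.341 * 100% = 92.35%

92.35%


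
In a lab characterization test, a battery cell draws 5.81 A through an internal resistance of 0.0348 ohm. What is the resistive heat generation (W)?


Q = I^2 * R = 5.81^2 * 0.0348 = 1.175 W

1.175 W


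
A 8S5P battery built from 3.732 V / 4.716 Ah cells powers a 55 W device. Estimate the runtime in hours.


Step 1: E_pack = Ns * V_cell * Np * C_cell = 8 * 3.732 * 5 * 4.716 = 704 Wh
Step 2: t = E_pack / P = 704 / 55 = 12.80 hr

12.80 hr


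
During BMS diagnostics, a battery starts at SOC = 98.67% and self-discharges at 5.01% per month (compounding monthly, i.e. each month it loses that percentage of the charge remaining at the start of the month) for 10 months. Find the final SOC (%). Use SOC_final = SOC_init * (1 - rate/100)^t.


decay = (1 - 5.01/100)^10 = 0.59811
SOC_final = 98.67 * 0.59811 = 59.02%

59.02%
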